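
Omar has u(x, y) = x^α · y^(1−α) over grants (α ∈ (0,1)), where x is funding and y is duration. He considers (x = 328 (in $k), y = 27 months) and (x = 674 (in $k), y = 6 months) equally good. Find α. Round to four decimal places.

Set the two utilities equal: 328^α·27^(1−α) = 674^α·6^(1−α).
(328/674)^α = (6/27)^(1−α); take logs: α·ln(328/674) = (1−α)·ln(6/27), i.e. α·-0.7202165 = (1−α)·-1.5040774.
Thus α·(-2.2242939) = -1.5040774, so α = -1.5040774/-2.2242939 ≈ 0.6762.

α ≈ 0.6762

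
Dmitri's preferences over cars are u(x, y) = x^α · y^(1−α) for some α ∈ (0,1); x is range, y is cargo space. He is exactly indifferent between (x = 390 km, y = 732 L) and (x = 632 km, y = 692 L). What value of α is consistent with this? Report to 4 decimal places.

α ≈ 0.1043

Set the two utilities equal: 390^α·732^(1−α) = 632^α·692^(1−α).
Rearrange to (390/632)^α = (692/732)^(1−α) and take logs: α·-0.4827427 = (1−α)·-0.0561946.
So α/(1−α) = (-0.0561946)/(-0.4827427) = 0.1164069, and α = 0.1164069/1.1164069 ≈ 0.1043.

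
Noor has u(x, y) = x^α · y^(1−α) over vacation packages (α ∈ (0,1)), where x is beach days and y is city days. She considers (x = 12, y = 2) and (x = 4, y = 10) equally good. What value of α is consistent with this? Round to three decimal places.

α ≈ 0.594

Indifference: 12^α · 2^(1−α) = 4^α · 10^(1−α).
Rearrange to (12/4)^α = (10/2)^(1−α) and take logs: α·1.098612 = (1−α)·1.609438.
Thus α·(2.708050) = 1.609438, so α = 1.609438/2.708050 ≈ 0.594.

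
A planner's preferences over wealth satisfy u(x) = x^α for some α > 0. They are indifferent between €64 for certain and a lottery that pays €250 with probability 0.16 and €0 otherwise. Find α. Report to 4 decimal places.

The lottery's expected utility is 0.16·u(250) + 0.84·u(0) = 0.16·250^α (since u(0) = 0 for α > 0).
Equating: 64^α = 0.16·250^α, i.e. 0.2560^α = 0.16.
α = ln(0.16) / ln(64/250) = -1.8325815/-1.3625778 ≈ 1.3449.

α ≈ 1.3449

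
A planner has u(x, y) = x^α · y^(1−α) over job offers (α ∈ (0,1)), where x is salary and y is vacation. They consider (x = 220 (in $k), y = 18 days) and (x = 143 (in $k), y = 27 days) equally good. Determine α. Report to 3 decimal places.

Set the two utilities equal: 220^α·18^(1−α) = 143^α·27^(1−α).
Rearrange to (220/143)^α = (27/18)^(1−α) and take logs: α·0.430783 = (1−α)·0.405465.
With A = 0.430783 and B = 0.405465: α·A = (1−α)·B, so α = B/(A+B) = 0.405465/0.836248 ≈ 0.485.

α ≈ 0.485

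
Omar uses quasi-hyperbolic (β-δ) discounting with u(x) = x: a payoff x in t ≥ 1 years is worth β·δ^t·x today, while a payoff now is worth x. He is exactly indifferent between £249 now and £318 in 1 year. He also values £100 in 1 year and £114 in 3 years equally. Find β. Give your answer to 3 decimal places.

Both payoffs in the second observation are in the future, so β drops out: δ^1·100 = δ^3·114 ⇒ δ^2 = 100/114 = 0.87719, so δ = 0.93659.
Substituting δ into 249 = β·δ·318: β = 249/(297.834) ≈ 0.836.

β ≈ 0.836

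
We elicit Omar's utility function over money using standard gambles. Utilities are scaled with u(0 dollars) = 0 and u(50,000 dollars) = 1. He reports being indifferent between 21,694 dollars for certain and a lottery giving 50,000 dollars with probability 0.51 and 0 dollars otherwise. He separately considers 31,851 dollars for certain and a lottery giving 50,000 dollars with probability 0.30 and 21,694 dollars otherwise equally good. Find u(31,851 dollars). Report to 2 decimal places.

The first gamble pins u(21,694 dollars): it must equal 0.51·1 + 0.49·0 = 0.51.
Chaining: u(31,851 dollars) = 0.30·1.00 + 0.70·0.51 = 0.6570.

0.66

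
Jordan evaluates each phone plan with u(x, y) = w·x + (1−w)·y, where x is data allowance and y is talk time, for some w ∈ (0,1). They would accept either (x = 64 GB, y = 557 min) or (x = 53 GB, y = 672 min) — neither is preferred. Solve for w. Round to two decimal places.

w = 0.91

u(64,557) = u(53,672) means w·64 + (1−w)·557 = w·53 + (1−w)·672.
Rearranging, 11·w − 115·(1−w) = 0.
Hence w = 115/(11+115) = 115/126 = 0.91.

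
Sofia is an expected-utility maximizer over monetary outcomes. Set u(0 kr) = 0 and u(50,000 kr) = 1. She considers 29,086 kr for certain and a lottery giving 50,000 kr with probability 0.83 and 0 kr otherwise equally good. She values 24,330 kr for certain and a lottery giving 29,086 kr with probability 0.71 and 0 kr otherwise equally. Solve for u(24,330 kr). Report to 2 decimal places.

0.59

The first gamble pins u(29,086 kr): it must equal 0.83·1 + 0.17·0 = 0.83.
Then u(24,330 kr) = 0.71·u(29,086 kr) + 0.29·u(0 kr) = 0.71·0.83 + 0.29·0.00 = 0.5893.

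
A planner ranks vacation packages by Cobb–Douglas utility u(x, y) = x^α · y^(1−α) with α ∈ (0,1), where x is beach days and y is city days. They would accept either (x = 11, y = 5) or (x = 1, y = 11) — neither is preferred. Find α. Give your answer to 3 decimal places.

α ≈ 0.247

The Cobb–Douglas utilities coincide, so 11^α·5^(1−α) = 1^α·11^(1−α).
Rearrange to (11/1)^α = (11/5)^(1−α) and take logs: α·2.397895 = (1−α)·0.788457.
Thus α·(3.186352) = 0.788457, so α = 0.788457/3.186352 ≈ 0.247.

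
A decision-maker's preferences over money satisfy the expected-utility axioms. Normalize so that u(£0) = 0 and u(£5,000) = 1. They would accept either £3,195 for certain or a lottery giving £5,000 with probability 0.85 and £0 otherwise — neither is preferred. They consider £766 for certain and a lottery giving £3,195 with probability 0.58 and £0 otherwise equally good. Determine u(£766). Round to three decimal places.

From the first indifference, u(£3,195) = 0.85·u(£5,000) + 0.15·u(£0) = 0.85·1 + 0.15·0 = 0.85.
Then u(£766) = 0.58·u(£3,195) + 0.42·u(£0) = 0.58·0.85 + 0.42·0.00 = 0.4930.

0.493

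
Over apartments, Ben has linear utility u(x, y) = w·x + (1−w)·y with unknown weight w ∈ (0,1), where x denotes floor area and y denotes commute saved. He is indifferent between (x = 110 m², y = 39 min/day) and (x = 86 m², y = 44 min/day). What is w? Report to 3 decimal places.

Equating utilities: w·110 + (1−w)·39 = w·86 + (1−w)·44.
Collecting terms: w·24 = (1−w)·5.
So w/(1−w) = 5/24 = 0.2083, giving w = 5/(24+5) = 0.172.

w = 0.172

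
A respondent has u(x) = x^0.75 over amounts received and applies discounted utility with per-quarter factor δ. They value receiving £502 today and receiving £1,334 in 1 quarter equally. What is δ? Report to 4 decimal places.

δ ≈ 0.4805

Indifference means u(502) = δ · u(1334), so δ = u(502)/u(1334).
With u(x) = x^0.75: δ = 502^0.75/1334^0.75 = (502/1334)^0.75 = 0.48046.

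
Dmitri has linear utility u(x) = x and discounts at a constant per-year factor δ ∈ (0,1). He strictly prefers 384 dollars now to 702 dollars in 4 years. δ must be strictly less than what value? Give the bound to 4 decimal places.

Comparing present values: 384 > δ^4·702.
Hence δ^4 < 384/702 = 0.54701, and x ↦ x^(1/4) is increasing on (0,∞).
δ < 0.54701^(1/4) = 0.8600.

δ < 0.8600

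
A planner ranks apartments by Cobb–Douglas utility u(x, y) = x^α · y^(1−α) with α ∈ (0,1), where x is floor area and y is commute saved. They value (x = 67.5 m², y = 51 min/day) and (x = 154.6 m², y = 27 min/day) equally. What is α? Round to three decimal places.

Indifference: 67.5^α · 51^(1−α) = 154.6^α · 27^(1−α).
(67.5/154.6)^α = (27/51)^(1−α); take logs: α·ln(67.5/154.6) = (1−α)·ln(27/51), i.e. α·-0.828714 = (1−α)·-0.635989.
Thus α·(-1.464703) = -0.635989, so α = -0.635989/-1.464703 ≈ 0.434.

α ≈ 0.434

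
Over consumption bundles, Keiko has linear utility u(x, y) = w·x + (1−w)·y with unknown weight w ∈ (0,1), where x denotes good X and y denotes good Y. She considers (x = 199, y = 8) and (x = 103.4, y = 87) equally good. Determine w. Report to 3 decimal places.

Indifference: w·199 + (1−w)·8 = w·103.4 + (1−w)·87.
Collecting terms: w·95.6 = (1−w)·79.
The marginal rate of substitution is 79/95.6, so w = 79/(95.6+79) = 0.452.

w = 0.452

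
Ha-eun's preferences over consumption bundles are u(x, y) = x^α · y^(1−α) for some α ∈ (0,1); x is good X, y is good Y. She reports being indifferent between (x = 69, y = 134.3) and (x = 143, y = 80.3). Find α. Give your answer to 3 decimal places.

The Cobb–Douglas utilities coincide, so 69^α·134.3^(1−α) = 143^α·80.3^(1−α).
Taking logs: α·ln 69 + (1−α)·ln 134.3 = α·ln 143 + (1−α)·ln 80.3, i.e. α·-0.728738 = (1−α)·-0.514306.
Thus α·(-1.243044) = -0.514306, so α = -0.514306/-1.243044 ≈ 0.414.

α ≈ 0.414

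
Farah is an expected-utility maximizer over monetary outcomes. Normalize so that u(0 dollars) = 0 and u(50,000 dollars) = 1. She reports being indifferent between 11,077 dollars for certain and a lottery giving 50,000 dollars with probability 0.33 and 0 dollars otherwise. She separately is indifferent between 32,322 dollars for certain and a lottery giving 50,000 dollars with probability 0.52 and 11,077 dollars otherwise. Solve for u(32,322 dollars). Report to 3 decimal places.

First, u(11,077 dollars) = 0.33·u(50,000 dollars) + 0.67·u(0 dollars) = 0.33.
The second indifference gives u(32,322 dollars) = 0.52·u(50,000 dollars) + 0.48·u(11,077 dollars) = 0.52·1.00 + 0.48·0.33 = 0.6784.

0.678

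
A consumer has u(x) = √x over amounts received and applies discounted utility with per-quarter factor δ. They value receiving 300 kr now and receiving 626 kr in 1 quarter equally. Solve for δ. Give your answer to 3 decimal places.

δ ≈ 0.692

Equating discounted utilities: u(300) = δ·u(626) ⇒ δ = u(300)/u(626).
Since u(x) = √x, δ = √(300/626) = 0.69227.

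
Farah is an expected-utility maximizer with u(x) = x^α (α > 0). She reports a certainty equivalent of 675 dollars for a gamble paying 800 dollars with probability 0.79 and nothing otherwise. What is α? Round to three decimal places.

α ≈ 1.387

Since u(0) = 0, the lottery's EU is 0.79·800^α.
Equating: 675^α = 0.79·800^α, i.e. 0.8438^α = 0.79.
Taking logs: α·ln(675/800) = ln(0.79), so α = -0.235722 / -0.169899 ≈ 1.387.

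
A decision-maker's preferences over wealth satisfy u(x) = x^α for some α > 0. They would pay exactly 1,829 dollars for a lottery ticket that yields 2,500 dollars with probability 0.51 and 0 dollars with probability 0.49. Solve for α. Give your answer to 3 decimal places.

α ≈ 2.155

Since u(0) = 0, the lottery's EU is 0.51·2500^α.
Indifference: 1829^α = 0.51·2500^α, so (1829/2500)^α = 0.51.
Taking logs: α·ln(1829/2500) = ln(0.51), so α = -0.673345 / -0.312521 ≈ 2.155.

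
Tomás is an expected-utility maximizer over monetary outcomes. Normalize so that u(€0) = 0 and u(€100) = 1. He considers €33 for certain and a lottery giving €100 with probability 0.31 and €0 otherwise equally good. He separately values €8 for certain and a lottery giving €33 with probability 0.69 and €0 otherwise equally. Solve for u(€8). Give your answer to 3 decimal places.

0.214

From the first indifference, u(€33) = 0.31·u(€100) + 0.69·u(€0) = 0.31·1 + 0.69·0 = 0.31.
Then u(€8) = 0.69·u(€33) + 0.31·u(€0) = 0.69·0.31 + 0.31·0.00 = 0.2139.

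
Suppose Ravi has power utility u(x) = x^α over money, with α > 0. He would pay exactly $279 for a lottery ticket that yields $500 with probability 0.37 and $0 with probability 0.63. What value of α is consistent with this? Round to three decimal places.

EU(lottery) = 0.37·500^α + 0.63·0 = 0.37·500^α.
Equating: 279^α = 0.37·500^α, i.e. 0.5580^α = 0.37.
Taking logs: α·ln(279/500) = ln(0.37), so α = -0.994252 / -0.583396 ≈ 1.704.

α ≈ 1.704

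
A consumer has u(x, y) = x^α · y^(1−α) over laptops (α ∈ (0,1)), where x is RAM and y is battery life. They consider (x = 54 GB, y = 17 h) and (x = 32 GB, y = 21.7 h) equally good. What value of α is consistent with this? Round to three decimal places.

α ≈ 0.318

The Cobb–Douglas utilities coincide, so 54^α·17^(1−α) = 32^α·21.7^(1−α).
Taking logs: α·ln 54 + (1−α)·ln 17 = α·ln 32 + (1−α)·ln 21.7, i.e. α·0.523248 = (1−α)·0.244099.
With A = 0.523248 and B = 0.244099: α·A = (1−α)·B, so α = B/(A+B) = 0.244099/0.767347 ≈ 0.318.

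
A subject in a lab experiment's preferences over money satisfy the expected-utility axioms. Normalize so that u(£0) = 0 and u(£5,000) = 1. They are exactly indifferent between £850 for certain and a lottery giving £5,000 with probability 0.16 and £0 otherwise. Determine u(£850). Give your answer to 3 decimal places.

The indifference gives u(£850) = 0.16·u(£5,000) + 0.84·u(£0) = 0.16·1 + 0.84·0 = 0.16.

0.160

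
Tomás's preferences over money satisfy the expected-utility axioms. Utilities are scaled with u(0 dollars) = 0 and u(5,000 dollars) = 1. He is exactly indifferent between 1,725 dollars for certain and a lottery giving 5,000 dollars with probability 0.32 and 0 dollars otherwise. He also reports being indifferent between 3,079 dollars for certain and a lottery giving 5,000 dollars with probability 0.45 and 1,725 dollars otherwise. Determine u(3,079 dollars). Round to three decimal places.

0.626

The first gamble pins u(1,725 dollars): it must equal 0.32·1 + 0.68·0 = 0.32.
The second indifference gives u(3,079 dollars) = 0.45·u(5,000 dollars) + 0.55·u(1,725 dollars) = 0.45·1.00 + 0.55·0.32 = 0.6260.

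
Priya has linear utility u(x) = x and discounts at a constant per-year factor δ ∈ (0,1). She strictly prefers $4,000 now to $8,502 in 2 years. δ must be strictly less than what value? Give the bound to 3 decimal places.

δ < 0.686

The preference means 4000 > δ^2·8502.
Dividing by 8502: δ^2 < 0.47048. Both sides are positive, so the square root keeps the direction.
δ < (4000/8502)^(1/2) ≈ 0.686.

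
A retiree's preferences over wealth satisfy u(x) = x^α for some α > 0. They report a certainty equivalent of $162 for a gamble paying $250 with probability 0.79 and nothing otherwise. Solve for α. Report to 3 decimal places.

Since u(0) = 0, the lottery's EU is 0.79·250^α.
Setting u(162) equal to that: 162^α = 0.79·250^α ⇒ (162/250)^α = 0.79.
Take logs: α = ln 0.79 / ln(162/250) ≈ 0.54331.

α ≈ 0.543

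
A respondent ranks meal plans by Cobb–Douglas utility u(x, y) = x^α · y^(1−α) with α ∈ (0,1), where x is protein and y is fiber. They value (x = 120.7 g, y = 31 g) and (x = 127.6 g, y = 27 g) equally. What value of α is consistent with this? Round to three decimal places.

α ≈ 0.713

Indifference: 120.7^α · 31^(1−α) = 127.6^α · 27^(1−α).
Rearrange to (120.7/127.6)^α = (27/31)^(1−α) and take logs: α·-0.055592 = (1−α)·-0.138150.
So α/(1−α) = (-0.138150)/(-0.055592) = 2.485070, and α = 2.485070/3.485070 ≈ 0.713.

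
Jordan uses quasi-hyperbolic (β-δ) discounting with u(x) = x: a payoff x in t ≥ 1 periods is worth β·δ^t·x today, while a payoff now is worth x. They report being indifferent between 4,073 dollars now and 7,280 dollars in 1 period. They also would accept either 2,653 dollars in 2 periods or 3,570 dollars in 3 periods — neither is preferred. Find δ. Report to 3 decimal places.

The second indifference involves only future payoffs, so β cancels: β·δ^2·2653 = β·δ^3·3570, giving δ = 2653/3570 = 0.74314.

δ ≈ 0.743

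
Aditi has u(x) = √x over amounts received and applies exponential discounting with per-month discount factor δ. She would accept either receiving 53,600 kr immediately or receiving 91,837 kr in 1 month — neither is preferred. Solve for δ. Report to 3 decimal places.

The payoff in 1 month is discounted by δ, so u(53600) = δ·u(91837) and δ = u(53600)/u(91837).
Since u(x) = √x, δ = √(53600/91837) = 0.76397.

δ ≈ 0.764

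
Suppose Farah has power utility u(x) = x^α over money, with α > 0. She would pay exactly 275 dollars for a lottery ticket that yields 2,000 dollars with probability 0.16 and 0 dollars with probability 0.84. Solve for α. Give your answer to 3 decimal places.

EU(lottery) = 0.16·2000^α + 0.84·0 = 0.16·2000^α.
Setting u(275) equal to that: 275^α = 0.16·2000^α ⇒ (275/2000)^α = 0.16.
α = ln(0.16) / ln(275/2000) = -1.832581/-1.984131 ≈ 0.924.

α ≈ 0.924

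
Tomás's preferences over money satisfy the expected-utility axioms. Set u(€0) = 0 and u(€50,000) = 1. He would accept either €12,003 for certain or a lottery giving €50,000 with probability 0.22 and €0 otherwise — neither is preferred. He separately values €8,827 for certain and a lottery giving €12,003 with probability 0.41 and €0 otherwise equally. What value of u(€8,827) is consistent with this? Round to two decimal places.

0.09

The first gamble pins u(€12,003): it must equal 0.22·1 + 0.78·0 = 0.22.
Chaining: u(€8,827) = 0.41·0.22 + 0.59·0.00 = 0.0902.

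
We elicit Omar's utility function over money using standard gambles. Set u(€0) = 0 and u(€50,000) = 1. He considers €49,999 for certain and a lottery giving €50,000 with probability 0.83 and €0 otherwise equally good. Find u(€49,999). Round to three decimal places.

0.830

u(€49,999) equals the lottery's expected utility: 0.83·1 + 0.17·0 = 0.83.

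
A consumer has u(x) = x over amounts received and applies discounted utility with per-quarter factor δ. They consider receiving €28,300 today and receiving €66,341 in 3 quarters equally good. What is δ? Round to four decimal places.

δ ≈ 0.7528

Indifference means u(28300) = δ^3 · u(66341), so δ^3 = u(28300)/u(66341).
With u(x) = x: δ^3 = 28300/66341 = 0.42658.
Taking the cube root: δ = 0.42658^(1/3) ≈ 0.7528.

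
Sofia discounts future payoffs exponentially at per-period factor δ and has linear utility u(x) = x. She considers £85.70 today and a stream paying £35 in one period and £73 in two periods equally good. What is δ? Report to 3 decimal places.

Equating present values: 85.70 = 35δ + 73δ².
That is, 73δ² + 35δ − 85.70 = 0, a quadratic in δ.
The positive root is δ = [−35 + √(35² + 4·73·85.70)] / (2·73) = (−35 + 162.017)/146 ≈ 0.870.

δ ≈ 0.870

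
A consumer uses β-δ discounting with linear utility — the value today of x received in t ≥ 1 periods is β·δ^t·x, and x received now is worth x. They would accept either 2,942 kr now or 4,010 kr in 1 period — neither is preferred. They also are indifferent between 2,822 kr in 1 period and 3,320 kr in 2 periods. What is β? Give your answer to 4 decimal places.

From the later pair, β·δ^1·2822 = β·δ^2·3320; dividing through, δ = 2822/3320 = 0.85000.
Substituting δ into 2942 = β·δ·4010: β = 2942/(3408.500) ≈ 0.8631.

β ≈ 0.8631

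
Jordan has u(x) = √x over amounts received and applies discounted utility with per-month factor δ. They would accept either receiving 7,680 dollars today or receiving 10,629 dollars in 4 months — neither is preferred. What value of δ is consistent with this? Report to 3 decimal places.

δ ≈ 0.960

The payoff in 4 months is discounted by δ^4, so u(7680) = δ^4·u(10629) and δ^4 = u(7680)/u(10629).
With u(x) = √x: δ^4 = √7680/√10629 = √(7680/10629) = 0.85003.
Taking the 4th root: δ = 0.85003^(1/4) ≈ 0.960.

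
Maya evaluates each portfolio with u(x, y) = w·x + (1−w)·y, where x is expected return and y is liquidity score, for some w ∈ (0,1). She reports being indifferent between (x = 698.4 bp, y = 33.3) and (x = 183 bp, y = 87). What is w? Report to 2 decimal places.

w = 0.09

Equating utilities: w·698.4 + (1−w)·33.3 = w·183 + (1−w)·87.
Rearranging, 515.4·w − 53.7·(1−w) = 0.
So w/(1−w) = 53.7/515.4 = 0.1042, giving w = 53.7/(515.4+53.7) = 0.09.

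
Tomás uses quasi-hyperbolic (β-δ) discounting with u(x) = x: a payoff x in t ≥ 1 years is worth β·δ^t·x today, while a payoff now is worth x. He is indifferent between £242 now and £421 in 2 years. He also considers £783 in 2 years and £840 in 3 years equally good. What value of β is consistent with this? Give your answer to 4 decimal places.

From the later pair, β·δ^2·783 = β·δ^3·840; dividing through, δ = 783/840 = 0.93214.
The first indifference: 242 = β·δ^2·421, so β = 242/(δ^2·421) = 242/(0.86889·421) ≈ 0.6616.

β ≈ 0.6616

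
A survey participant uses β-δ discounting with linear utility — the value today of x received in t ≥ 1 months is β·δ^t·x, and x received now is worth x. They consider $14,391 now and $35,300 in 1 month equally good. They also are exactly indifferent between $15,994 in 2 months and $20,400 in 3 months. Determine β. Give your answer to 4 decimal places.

From the later pair, β·δ^2·15994 = β·δ^3·20400; dividing through, δ = 15994/20400 = 0.78402.
The first indifference: 14391 = β·δ·35300, so β = 14391/(δ·35300) = 14391/(0.78402·35300) ≈ 0.5200.

β ≈ 0.5200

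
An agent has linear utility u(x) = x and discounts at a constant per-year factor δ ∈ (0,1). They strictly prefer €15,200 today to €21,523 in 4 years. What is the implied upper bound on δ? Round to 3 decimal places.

Comparing present values: 15200 > δ^4·21523.
Dividing by 21523: δ^4 < 0.70622. Both sides are positive, so the 4th root keeps the direction.
δ < 0.70622^(1/4) = 0.917.

δ < 0.917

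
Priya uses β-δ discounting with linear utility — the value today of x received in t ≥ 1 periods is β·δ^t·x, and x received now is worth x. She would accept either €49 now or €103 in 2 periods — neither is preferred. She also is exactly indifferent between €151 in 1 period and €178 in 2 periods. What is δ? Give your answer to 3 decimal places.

δ ≈ 0.848

From the later pair, β·δ^1·151 = β·δ^2·178; dividing through, δ = 151/178 = 0.84831.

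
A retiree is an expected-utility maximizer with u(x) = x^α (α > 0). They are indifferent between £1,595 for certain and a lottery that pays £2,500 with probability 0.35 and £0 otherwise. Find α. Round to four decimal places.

The lottery's expected utility is 0.35·u(2500) + 0.65·u(0) = 0.35·2500^α (since u(0) = 0 for α > 0).
Equating: 1595^α = 0.35·2500^α, i.e. 0.6380^α = 0.35.
α = ln(0.35) / ln(1595/2500) = -1.0498221/-0.4494170 ≈ 2.3360.

α ≈ 2.3360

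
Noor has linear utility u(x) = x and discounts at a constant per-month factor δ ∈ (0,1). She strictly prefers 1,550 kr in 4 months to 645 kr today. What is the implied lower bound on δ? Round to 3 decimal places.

The preference means 645 < δ^4·1550.
So δ^4 > 645/1550 = 0.41613; taking the 4th root of both positive sides preserves the inequality.
δ > 0.41613^(1/4) = 0.803.

δ > 0.803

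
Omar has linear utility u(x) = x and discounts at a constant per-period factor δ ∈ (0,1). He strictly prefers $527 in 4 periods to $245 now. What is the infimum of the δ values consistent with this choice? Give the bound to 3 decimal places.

Comparing present values: 245 < δ^4·527.
Dividing by 527: δ^4 > 0.46490. Both sides are positive, so the 4th root keeps the direction.
δ > (245/527)^(1/4) ≈ 0.826.

δ > 0.826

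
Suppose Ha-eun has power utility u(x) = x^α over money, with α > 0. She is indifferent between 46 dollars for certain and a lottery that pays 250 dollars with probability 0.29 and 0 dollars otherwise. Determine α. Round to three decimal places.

The lottery's expected utility is 0.29·u(250) + 0.71·u(0) = 0.29·250^α (since u(0) = 0 for α > 0).
Indifference: 46^α = 0.29·250^α, so (46/250)^α = 0.29.
α = ln(0.29) / ln(46/250) = -1.237874/-1.692820 ≈ 0.731.

α ≈ 0.731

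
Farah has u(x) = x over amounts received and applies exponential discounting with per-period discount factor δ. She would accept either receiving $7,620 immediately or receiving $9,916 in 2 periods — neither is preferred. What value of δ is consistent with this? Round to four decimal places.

δ ≈ 0.8766

The payoff in 2 periods is discounted by δ^2, so u(7620) = δ^2·u(9916) and δ^2 = u(7620)/u(9916).
With u(x) = x: δ^2 = 7620/9916 = 0.76846.
Taking the square root: δ = 0.76846^(1/2) ≈ 0.8766.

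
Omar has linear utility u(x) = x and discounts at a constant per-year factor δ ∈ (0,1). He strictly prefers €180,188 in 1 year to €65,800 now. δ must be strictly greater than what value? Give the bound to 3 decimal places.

The preference means 65800 < δ·180188.
So δ > 65800/180188 = 0.36517.

δ > 0.365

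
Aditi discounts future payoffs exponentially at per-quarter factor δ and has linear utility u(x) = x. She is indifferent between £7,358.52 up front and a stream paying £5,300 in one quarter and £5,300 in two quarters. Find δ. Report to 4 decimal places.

δ ≈ 0.7800

The stream is worth 5300δ + 5300δ² today, so 5300δ + 5300δ² = 7358.52.
Rearranged: 5300δ² + 5300δ − 7358.52 = 0.
The positive root is δ = [−5300 + √(5300² + 4·5300·7358.52)] / (2·5300) = (−5300 + 13568.000)/10600 ≈ 0.7800.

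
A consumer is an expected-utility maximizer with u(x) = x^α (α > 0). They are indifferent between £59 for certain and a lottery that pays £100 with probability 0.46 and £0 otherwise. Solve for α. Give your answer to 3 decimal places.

The lottery's expected utility is 0.46·u(100) + 0.54·u(0) = 0.46·100^α (since u(0) = 0 for α > 0).
Equating: 59^α = 0.46·100^α, i.e. 0.5900^α = 0.46.
Take logs: α = ln 0.46 / ln(59/100) ≈ 1.47172.

α ≈ 1.472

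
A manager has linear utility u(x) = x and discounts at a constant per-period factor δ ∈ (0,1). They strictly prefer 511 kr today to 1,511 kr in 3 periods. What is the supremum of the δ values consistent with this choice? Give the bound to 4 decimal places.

δ < 0.6967

Under u(x) = x this choice says 511 > δ^3·1511.
Dividing by 1511: δ^3 < 0.33819. Both sides are positive, so the cube root keeps the direction.
δ < 0.33819^(1/3) = 0.6967.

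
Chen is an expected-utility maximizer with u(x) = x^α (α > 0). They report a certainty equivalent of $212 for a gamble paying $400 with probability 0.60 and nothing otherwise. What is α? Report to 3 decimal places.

EU(lottery) = 0.60·400^α + 0.40·0 = 0.60·400^α.
Indifference: 212^α = 0.60·400^α, so (212/400)^α = 0.60.
Take logs: α = ln 0.60 / ln(212/400) ≈ 0.80460.

α ≈ 0.805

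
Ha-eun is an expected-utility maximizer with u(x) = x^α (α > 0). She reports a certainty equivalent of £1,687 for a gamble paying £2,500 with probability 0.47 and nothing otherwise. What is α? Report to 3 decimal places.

α ≈ 1.920

The lottery's expected utility is 0.47·u(2500) + 0.53·u(0) = 0.47·2500^α (since u(0) = 0 for α > 0).
Setting u(1687) equal to that: 1687^α = 0.47·2500^α ⇒ (1687/2500)^α = 0.47.
Taking logs: α·ln(1687/2500) = ln(0.47), so α = -0.755023 / -0.393339 ≈ 1.920.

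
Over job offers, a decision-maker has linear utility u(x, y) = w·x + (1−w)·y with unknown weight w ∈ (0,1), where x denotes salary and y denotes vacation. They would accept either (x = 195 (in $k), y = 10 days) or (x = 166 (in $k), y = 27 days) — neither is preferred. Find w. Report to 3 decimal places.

w = 0.370

Equating utilities: w·195 + (1−w)·10 = w·166 + (1−w)·27.
Rearranging, 29·w − 17·(1−w) = 0.
The marginal rate of substitution is 17/29, so w = 17/(29+17) = 0.370.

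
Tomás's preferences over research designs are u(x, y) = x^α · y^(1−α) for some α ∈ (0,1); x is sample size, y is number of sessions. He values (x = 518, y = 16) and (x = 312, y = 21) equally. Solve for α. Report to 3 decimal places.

Set the two utilities equal: 518^α·16^(1−α) = 312^α·21^(1−α).
Rearrange to (518/312)^α = (21/16)^(1−α) and take logs: α·0.506972 = (1−α)·0.271934.
So α/(1−α) = (0.271934)/(0.506972) = 0.536389, and α = 0.536389/1.536389 ≈ 0.349.

α ≈ 0.349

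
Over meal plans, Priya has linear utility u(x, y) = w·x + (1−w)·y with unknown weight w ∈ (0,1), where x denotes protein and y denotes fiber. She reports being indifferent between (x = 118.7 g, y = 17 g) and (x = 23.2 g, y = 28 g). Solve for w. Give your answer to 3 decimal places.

Equating utilities: w·118.7 + (1−w)·17 = w·23.2 + (1−w)·28.
Collecting terms: w·95.5 = (1−w)·11.
Hence w = 11/(95.5+11) = 11/106.5 = 0.103.

w = 0.103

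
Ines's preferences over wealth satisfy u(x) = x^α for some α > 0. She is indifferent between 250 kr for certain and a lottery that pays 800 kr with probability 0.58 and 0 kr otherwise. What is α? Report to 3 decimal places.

EU(lottery) = 0.58·800^α + 0.42·0 = 0.58·800^α.
Equating: 250^α = 0.58·800^α, i.e. 0.3125^α = 0.58.
α = ln(0.58) / ln(250/800) = -0.544727/-1.163151 ≈ 0.468.

α ≈ 0.468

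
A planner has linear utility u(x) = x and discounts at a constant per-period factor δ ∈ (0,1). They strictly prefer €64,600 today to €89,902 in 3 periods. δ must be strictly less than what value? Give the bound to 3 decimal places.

The preference means 64600 > δ^3·89902.
Dividing by 89902: δ^3 < 0.71856. Both sides are positive, so the cube root keeps the direction.
δ < (64600/89902)^(1/3) ≈ 0.896.

δ < 0.896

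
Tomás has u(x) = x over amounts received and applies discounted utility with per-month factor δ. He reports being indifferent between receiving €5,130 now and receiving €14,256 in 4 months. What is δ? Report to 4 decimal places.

Indifference means u(5130) = δ^4 · u(14256), so δ^4 = u(5130)/u(14256).
With u(x) = x: δ^4 = 5130/14256 = 0.35985.
Hence δ = (0.35985)^(1/4) = 0.774515.

δ ≈ 0.7745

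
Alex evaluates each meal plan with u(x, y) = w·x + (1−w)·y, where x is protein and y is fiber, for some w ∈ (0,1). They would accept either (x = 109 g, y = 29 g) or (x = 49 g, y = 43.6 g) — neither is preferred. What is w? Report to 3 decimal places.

Equating utilities: w·109 + (1−w)·29 = w·49 + (1−w)·43.6.
Collecting terms: w·60 = (1−w)·14.6.
So w/(1−w) = 14.6/60 = 0.2433, giving w = 14.6/(60+14.6) = 0.196.

w = 0.196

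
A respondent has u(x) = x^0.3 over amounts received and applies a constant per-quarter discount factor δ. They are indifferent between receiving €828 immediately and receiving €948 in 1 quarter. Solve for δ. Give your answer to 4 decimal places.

The payoff in 1 quarter is discounted by δ, so u(828) = δ·u(948) and δ = u(828)/u(948).
With u(x) = x^0.3: δ = 828^0.3/948^0.3 = (828/948)^0.3 = 0.96021.

δ ≈ 0.9602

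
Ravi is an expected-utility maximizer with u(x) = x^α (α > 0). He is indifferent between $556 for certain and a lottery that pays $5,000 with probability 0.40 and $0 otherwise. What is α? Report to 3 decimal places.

α ≈ 0.417

The lottery's expected utility is 0.40·u(5000) + 0.60·u(0) = 0.40·5000^α (since u(0) = 0 for α > 0).
Indifference: 556^α = 0.40·5000^α, so (556/5000)^α = 0.40.
Take logs: α = ln 0.40 / ln(556/5000) ≈ 0.41717.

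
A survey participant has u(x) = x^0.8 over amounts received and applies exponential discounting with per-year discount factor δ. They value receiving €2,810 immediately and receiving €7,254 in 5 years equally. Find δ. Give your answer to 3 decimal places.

Indifference means u(2810) = δ^5 · u(7254), so δ^5 = u(2810)/u(7254).
Since u(x) = x^0.8, δ^5 = (2810/7254)^0.8 = 0.38737^0.8 = 0.46828.
Hence δ = (0.46828)^(1/5) = 0.85921.

δ ≈ 0.859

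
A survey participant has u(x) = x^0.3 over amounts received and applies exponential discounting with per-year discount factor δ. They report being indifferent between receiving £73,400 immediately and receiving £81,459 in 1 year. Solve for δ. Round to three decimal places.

Indifference means u(73400) = δ · u(81459), so δ = u(73400)/u(81459).
With u(x) = x^0.3: δ = 73400^0.3/81459^0.3 = (73400/81459)^0.3 = 0.96923.

δ ≈ 0.969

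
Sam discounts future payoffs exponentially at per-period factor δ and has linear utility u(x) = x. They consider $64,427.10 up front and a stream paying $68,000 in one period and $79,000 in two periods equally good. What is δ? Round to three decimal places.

Equating present values: 64427.10 = 68000δ + 79000δ².
Rearranged: 79000δ² + 68000δ − 64427.10 = 0.
δ = (−68000 + √(68000² + 4·79000·64427.10)) / (2·79000) = (−68000 + √24982963600.00) / 158000 ≈ 0.570.

δ ≈ 0.570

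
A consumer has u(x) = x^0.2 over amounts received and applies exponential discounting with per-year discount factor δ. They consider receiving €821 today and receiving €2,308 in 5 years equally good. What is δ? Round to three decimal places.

δ ≈ 0.959

Indifference means u(821) = δ^5 · u(2308), so δ^5 = u(821)/u(2308).
With u(x) = x^0.2: δ^5 = 821^0.2/2308^0.2 = (821/2308)^0.2 = 0.81325.
Hence δ = (0.81325)^(1/5) = 0.95950.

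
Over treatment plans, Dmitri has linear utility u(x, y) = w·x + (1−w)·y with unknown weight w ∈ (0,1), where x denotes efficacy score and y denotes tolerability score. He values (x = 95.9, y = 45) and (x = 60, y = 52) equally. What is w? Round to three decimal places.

Indifference: w·95.9 + (1−w)·45 = w·60 + (1−w)·52.
Rearranging, 35.9·w − 7·(1−w) = 0.
Hence w = 7/(35.9+7) = 7/42.9 = 0.163.

w = 0.163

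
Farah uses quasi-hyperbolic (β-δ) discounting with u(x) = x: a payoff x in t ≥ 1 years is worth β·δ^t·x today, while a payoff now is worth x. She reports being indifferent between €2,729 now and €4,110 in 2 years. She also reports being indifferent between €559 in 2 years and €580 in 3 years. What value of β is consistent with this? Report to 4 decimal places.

β ≈ 0.7148

Both payoffs in the second observation are in the future, so β drops out: δ^2·559 = δ^3·580 ⇒ δ = 559/580 = 0.96379.
Substituting δ into 2729 = β·δ^2·4110: β = 2729/(3817.767) ≈ 0.7148.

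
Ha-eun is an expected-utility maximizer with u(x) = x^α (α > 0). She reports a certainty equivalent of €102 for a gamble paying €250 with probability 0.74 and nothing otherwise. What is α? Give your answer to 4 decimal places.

Since u(0) = 0, the lottery's EU is 0.74·250^α.
Indifference: 102^α = 0.74·250^α, so (102/250)^α = 0.74.
Take logs: α = ln 0.74 / ln(102/250) ≈ 0.335872.

α ≈ 0.3359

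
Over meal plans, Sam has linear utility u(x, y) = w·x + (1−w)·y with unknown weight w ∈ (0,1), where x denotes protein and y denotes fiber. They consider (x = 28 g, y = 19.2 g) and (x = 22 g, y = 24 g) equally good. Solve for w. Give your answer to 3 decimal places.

w = 0.444

Indifference: w·28 + (1−w)·19.2 = w·22 + (1−w)·24.
Collecting terms: w·6 = (1−w)·4.8.
Hence w = 4.8/(6+4.8) = 4.8/10.8 = 0.444.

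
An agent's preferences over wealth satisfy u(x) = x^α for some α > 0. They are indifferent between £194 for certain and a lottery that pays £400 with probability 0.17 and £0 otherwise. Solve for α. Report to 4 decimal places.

α ≈ 2.4488

The lottery's expected utility is 0.17·u(400) + 0.83·u(0) = 0.17·400^α (since u(0) = 0 for α > 0).
Setting u(194) equal to that: 194^α = 0.17·400^α ⇒ (194/400)^α = 0.17.
Take logs: α = ln 0.17 / ln(194/400) ≈ 2.448786.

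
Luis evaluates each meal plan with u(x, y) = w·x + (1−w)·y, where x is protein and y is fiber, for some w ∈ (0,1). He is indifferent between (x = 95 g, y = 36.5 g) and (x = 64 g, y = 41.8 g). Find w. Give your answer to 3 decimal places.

w = 0.146

Indifference: w·95 + (1−w)·36.5 = w·64 + (1−w)·41.8.
w·(95−64) = (1−w)·(41.8−36.5), i.e. w·31 = (1−w)·5.3.
The marginal rate of substitution is 5.3/31, so w = 5.3/(31+5.3) = 0.146.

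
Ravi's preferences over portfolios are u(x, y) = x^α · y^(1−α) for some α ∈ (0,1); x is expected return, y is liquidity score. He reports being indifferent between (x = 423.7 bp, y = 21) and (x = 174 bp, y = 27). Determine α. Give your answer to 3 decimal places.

α ≈ 0.220

Set the two utilities equal: 423.7^α·21^(1−α) = 174^α·27^(1−α).
Rearrange to (423.7/174)^α = (27/21)^(1−α) and take logs: α·0.889970 = (1−α)·0.251314.
With A = 0.889970 and B = 0.251314: α·A = (1−α)·B, so α = B/(A+B) = 0.251314/1.141284 ≈ 0.220.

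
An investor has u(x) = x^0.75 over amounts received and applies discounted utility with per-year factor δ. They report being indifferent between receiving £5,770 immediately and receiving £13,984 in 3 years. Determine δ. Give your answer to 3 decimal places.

δ ≈ 0.801

Indifference means u(5770) = δ^3 · u(13984), so δ^3 = u(5770)/u(13984).
With u(x) = x^0.75: δ^3 = 5770^0.75/13984^0.75 = (5770/13984)^0.75 = 0.51482.
Hence δ = (0.51482)^(1/3) = 0.80147.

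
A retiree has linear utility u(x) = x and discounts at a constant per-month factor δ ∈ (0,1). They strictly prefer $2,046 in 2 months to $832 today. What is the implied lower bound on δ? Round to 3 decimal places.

δ > 0.638

The preference means 832 < δ^2·2046.
Dividing by 2046: δ^2 > 0.40665. Both sides are positive, so the square root keeps the direction.
δ > (832/2046)^(1/2) ≈ 0.638.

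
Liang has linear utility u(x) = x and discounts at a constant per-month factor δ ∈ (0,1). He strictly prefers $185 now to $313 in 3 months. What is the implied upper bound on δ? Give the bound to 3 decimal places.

Under u(x) = x this choice says 185 > δ^3·313.
So δ^3 < 185/313 = 0.59105; taking the cube root of both positive sides preserves the inequality.
δ < 0.59105^(1/3) = 0.839.

δ < 0.839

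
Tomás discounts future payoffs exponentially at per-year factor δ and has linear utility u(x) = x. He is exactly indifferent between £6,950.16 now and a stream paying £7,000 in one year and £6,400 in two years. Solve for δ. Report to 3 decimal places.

Present value of the stream is 7000·δ + 6400·δ². Indifference gives 7000δ + 6400δ² = 6950.16.
So 6400δ² + 7000δ − 6950.16 = 0.
δ = (−7000 + √(7000² + 4·6400·6950.16)) / (2·6400) = (−7000 + √226924096.00) / 12800 ≈ 0.630.

δ ≈ 0.630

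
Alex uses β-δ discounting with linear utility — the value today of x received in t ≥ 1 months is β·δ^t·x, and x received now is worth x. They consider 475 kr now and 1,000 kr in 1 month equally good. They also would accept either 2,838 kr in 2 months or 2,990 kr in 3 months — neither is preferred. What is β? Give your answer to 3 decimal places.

β ≈ 0.500

Both payoffs in the second observation are in the future, so β drops out: δ^2·2838 = δ^3·2990 ⇒ δ = 2838/2990 = 0.94916.
The first indifference: 475 = β·δ·1000, so β = 475/(δ·1000) = 475/(0.94916·1000) ≈ 0.500.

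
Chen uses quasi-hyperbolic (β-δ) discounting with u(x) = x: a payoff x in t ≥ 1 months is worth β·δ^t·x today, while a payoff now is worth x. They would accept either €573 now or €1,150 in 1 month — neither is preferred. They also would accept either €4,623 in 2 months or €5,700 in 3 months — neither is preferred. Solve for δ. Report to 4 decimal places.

Both payoffs in the second observation are in the future, so β drops out: δ^2·4623 = δ^3·5700 ⇒ δ = 4623/5700 = 0.81105.

δ ≈ 0.8111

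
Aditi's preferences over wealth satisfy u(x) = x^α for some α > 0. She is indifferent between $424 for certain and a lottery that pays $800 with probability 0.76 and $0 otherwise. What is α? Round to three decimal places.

Since u(0) = 0, the lottery's EU is 0.76·800^α.
Setting u(424) equal to that: 424^α = 0.76·800^α ⇒ (424/800)^α = 0.76.
Take logs: α = ln 0.76 / ln(424/800) ≈ 0.43227.

α ≈ 0.432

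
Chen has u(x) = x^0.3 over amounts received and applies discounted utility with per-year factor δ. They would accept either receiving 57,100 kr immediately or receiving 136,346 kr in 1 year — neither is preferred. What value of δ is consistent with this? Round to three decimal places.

δ ≈ 0.770

Indifference means u(57100) = δ · u(136346), so δ = u(57100)/u(136346).
Since u(x) = x^0.3, δ = (57100/136346)^0.3 = 0.41879^0.3 = 0.77019.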